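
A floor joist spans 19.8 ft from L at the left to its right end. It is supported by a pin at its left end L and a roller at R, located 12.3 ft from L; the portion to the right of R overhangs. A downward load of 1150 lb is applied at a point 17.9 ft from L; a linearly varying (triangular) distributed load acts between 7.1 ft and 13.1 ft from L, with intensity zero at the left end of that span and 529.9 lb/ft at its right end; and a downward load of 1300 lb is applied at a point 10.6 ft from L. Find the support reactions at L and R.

L_x = 0, L_y = -188.8 lb, R_y = 4229 lb

Resultant of the triangular load: ½ × 529.9 × 6 = 1589.7 lb, acting at 11.1 ft from L (one-third of the span from the peak).
Taking moments about L: R_y·12.3 − 1150·17.9 − (½·529.9·6)·11.1 − 1300·10.6 = 0 → R_y = 52010.67/12.3 = 4228.51 ≈ 4229 lb.
ΣF_y = 0: L_y + 4228.51 − 1150 − ½·529.9·6 − 1300 = 0 → L_y = -188.8 lb.
ΣF_x = 0: no horizontal applied forces, so L_x = 0.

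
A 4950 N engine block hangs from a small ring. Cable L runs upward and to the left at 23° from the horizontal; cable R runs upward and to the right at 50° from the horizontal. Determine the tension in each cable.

ΣF_x = 0: −T_L·cos23° + T_R·cos50° = 0 → T_R = 1.43205·T_L.
ΣF_y = 0: T_L·sin23° + T_R·sin50° = 4950.
Substitute: T_L·(0.390731 + 1.43205·0.766044) = 4950 → T_L = 3327.18 ≈ 3327 N.
Then T_R = 1.43205 × 3327.18 = 4765 N.

T_L = 3327 N, T_R = 4765 N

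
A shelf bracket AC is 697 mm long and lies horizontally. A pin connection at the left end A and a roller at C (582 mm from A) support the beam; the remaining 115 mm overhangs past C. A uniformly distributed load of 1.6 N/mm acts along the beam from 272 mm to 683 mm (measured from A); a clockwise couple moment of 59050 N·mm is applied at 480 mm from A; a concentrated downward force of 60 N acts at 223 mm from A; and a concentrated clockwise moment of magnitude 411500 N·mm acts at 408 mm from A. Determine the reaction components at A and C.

Resultant of the distributed load: 1.6 × 411 = 657.6 N at 477.5 mm from A.
ΣM about A: C_y·582 − (1.6·411)·477.5 − 59050 − 60·223 − 411500 = 0 → C_y = 797934/582 = 1371.02 ≈ 1371 N.
ΣF_y = 0: A_y + 1371.02 − 1.6·411 − 60 = 0 → A_y = -653.4 N.
ΣF_x = 0: no horizontal applied forces, so A_x = 0.

A_x = 0, A_y = -653.4 N, C_y = 1371 N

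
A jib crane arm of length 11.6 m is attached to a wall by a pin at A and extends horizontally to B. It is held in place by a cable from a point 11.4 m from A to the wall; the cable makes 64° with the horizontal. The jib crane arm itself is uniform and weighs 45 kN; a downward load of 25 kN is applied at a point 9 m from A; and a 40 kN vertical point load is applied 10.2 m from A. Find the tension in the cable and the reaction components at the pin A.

T = 87.25 kN, A_x = 38.25 kN, A_y = 31.58 kN

ΣM about A: T·sin64°·11.4 − 45·5.8 − 25·9 − 40·10.2 = 0 → T = 894/(11.4·0.898794) = 87.2514 ≈ 87.25 kN.
ΣF_x = 0: A_x − T·cos64° = 0 → A_x = 87.2514 × 0.438371 = 38.25 kN.
ΣF_y = 0: A_y + T·sin64° − 45 − 25 − 40 = 0 → A_y = 110 − 87.2514 × 0.898794 = 31.58 kN.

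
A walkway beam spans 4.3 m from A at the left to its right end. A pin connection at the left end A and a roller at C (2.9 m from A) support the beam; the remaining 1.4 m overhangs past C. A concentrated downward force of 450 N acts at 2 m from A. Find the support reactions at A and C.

Taking moments about A: C_y·2.9 − 450·2 = 0 → C_y = 900/2.9 = 310.345 ≈ 310.3 N.
ΣF_y = 0: A_y + 310.345 − 450 = 0 → A_y = 139.7 N.
ΣF_x = 0: no horizontal applied forces, so A_x = 0.

A_x = 0, A_y = 139.7 N, C_y = 310.3 N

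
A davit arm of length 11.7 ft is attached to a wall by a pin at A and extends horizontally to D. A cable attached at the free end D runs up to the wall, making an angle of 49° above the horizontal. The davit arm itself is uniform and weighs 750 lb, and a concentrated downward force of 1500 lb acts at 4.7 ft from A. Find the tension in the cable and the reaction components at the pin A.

T = 1295 lb, A_x = 849.8 lb, A_y = 1272 lb

ΣM about A: T·sin49°·11.7 − 750·5.85 − 1500·4.7 = 0 → T = 11437.5/(11.7·0.75471) = 1295.28 ≈ 1295 lb.
ΣF_x = 0: A_x − T·cos49° = 0 → A_x = 1295.28 × 0.656059 = 849.8 lb.
ΣF_y = 0: A_y + T·sin49° − 750 − 1500 = 0 → A_y = 2250 − 1295.28 × 0.75471 = 1272 lb.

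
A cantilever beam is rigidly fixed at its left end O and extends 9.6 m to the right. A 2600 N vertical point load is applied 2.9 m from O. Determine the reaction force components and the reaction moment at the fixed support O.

ΣF_x = 0: O_x = 0.
ΣF_y = 0: O_y − 2600 = 0 → O_y = 2600 N.
ΣM about O: M_O − 2600·2.9 = 0 → M_O = 7540 N·m.

O_x = 0, O_y = 2600 N, M_O = 7540 N·m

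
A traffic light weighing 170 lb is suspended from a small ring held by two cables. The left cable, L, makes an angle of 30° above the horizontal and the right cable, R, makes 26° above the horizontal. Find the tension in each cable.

ΣF_x = 0: −T_L·cos30° + T_R·cos26° = 0 → T_R = 0.963542·T_L.
ΣF_y = 0: T_L·sin30° + T_R·sin26° = 170.
Substitute: T_L·(0.5 + 0.963542·0.438371) = 170 → T_L = 184.304 ≈ 184.3 lb.
Then T_R = 0.963542 × 184.304 = 177.6 lb.

T_L = 184.3 lb, T_R = 177.6 lb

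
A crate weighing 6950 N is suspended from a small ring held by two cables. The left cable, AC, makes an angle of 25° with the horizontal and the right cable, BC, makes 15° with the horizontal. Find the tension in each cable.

T_AC = 10440 N, T_BC = 9799 N

ΣF_x = 0: −T_AC·cos25° + T_BC·cos15° = 0 → T_BC = 0.938279·T_AC.
ΣF_y = 0: T_AC·sin25° + T_BC·sin15° = 6950.
Substitute: T_AC·(0.422618 + 0.938279·0.258819) = 6950 → T_AC = 10443.9 ≈ 10440 N.
Then T_BC = 0.938279 × 10443.9 = 9799 N.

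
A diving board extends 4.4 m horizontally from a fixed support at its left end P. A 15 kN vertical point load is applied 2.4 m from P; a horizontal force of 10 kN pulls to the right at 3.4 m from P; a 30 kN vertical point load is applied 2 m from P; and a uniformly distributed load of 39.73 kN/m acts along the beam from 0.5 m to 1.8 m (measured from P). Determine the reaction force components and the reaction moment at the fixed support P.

Resultant of the distributed load: 39.73 × 1.3 = 51.649 kN at 1.15 m from P.
ΣF_x = 0: P_x + 10 = 0 → P_x = -10.00 kN.
ΣF_y = 0: P_y − 15 − 30 − 39.73·1.3 = 0 → P_y = 96.65 kN.
ΣM about P: M_P − 15·2.4 − 30·2 − (39.73·1.3)·1.15 = 0 → M_P = 155.4 kN·m.

P_x = -10.00 kN, P_y = 96.65 kN, M_P = 155.4 kN·m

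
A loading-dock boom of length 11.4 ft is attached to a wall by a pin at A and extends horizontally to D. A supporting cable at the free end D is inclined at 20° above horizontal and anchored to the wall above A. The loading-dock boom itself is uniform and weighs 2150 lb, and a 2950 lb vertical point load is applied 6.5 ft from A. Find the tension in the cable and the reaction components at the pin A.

T = 8061 lb, A_x = 7575 lb, A_y = 2343 lb

ΣM about A: T·sin20°·11.4 − 2150·5.7 − 2950·6.5 = 0 → T = 31430/(11.4·0.34202) = 8060.98 ≈ 8061 lb.
ΣF_x = 0: A_x − T·cos20° = 0 → A_x = 8060.98 × 0.939693 = 7575 lb.
ΣF_y = 0: A_y + T·sin20° − 2150 − 2950 = 0 → A_y = 5100 − 8060.98 × 0.34202 = 2343 lb.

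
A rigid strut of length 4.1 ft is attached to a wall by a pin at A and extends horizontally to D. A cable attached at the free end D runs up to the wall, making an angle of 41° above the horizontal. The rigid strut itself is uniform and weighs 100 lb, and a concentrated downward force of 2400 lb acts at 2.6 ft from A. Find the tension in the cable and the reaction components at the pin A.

ΣM about A: T·sin41°·4.1 − 100·2.05 − 2400·2.6 = 0 → T = 6445/(4.1·0.656059) = 2396.05 ≈ 2396 lb.
ΣF_x = 0: A_x − T·cos41° = 0 → A_x = 2396.05 × 0.75471 = 1808 lb.
ΣF_y = 0: A_y + T·sin41° − 100 − 2400 = 0 → A_y = 2500 − 2396.05 × 0.656059 = 928.0 lb.

T = 2396 lb, A_x = 1808 lb, A_y = 928.0 lb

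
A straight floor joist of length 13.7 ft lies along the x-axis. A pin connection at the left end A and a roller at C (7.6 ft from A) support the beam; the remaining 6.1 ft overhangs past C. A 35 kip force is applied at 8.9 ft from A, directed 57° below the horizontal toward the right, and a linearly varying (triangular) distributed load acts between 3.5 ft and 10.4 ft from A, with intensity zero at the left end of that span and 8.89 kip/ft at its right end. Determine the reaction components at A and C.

Resultant of the triangular load: ½ × 8.89 × 6.9 = 30.6705 kip, acting at 8.1 ft from A (one-third of the span from the peak).
Taking moments about A: C_y·7.6 − 35·sin57°·8.9 − (½·8.89·6.9)·8.1 = 0 → C_y = 509.677/7.6 = 67.0628 ≈ 67.06 kip.
ΣF_y = 0: A_y + 67.0628 − 35·sin57° − ½·8.89·6.9 = 0 → A_y = -7.039 kip.
ΣF_x = 0: A_x + 35·cos57° = 0 → A_x = -19.06 kip.

A_x = -19.06 kip, A_y = -7.039 kip, C_y = 67.06 kip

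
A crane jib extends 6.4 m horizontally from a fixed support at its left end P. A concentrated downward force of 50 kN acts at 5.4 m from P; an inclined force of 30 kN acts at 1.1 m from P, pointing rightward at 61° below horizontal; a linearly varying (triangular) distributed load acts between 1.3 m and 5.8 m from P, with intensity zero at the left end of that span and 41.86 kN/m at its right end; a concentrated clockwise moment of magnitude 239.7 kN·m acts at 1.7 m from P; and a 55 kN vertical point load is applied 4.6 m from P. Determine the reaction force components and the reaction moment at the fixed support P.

P_x = -14.54 kN, P_y = 225.4 kN, M_P = 1197 kN·m

Resultant of the triangular load: ½ × 41.86 × 4.5 = 94.185 kN, acting at 4.3 m from P (one-third of the span from the peak).
ΣF_x = 0: P_x + 30·cos61° = 0 → P_x = -14.54 kN.
ΣF_y = 0: P_y − 50 − 30·sin61° − ½·41.86·4.5 − 55 = 0 → P_y = 225.4 kN.
ΣM about P: M_P − 50·5.4 − 30·sin61°·1.1 − (½·41.86·4.5)·4.3 − 239.7 − 55·4.6 = 0 → M_P = 1197 kN·m.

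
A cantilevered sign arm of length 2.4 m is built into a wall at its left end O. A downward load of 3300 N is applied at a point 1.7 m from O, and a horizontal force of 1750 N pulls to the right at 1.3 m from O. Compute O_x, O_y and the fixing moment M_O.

ΣF_x = 0: O_x + 1750 = 0 → O_x = -1750 N.
ΣF_y = 0: O_y − 3300 = 0 → O_y = 3300 N.
ΣM about O: M_O − 3300·1.7 = 0 → M_O = 5610 N·m.

O_x = -1750 N, O_y = 3300 N, M_O = 5610 N·m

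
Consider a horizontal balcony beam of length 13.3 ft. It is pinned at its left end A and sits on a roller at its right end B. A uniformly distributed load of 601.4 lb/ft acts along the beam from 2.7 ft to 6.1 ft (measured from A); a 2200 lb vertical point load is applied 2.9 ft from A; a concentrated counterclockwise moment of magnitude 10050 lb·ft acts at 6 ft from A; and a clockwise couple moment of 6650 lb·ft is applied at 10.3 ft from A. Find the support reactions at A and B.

Resultant of the distributed load: 601.4 × 3.4 = 2044.76 lb at 4.4 ft from A.
ΣM about A: B_y·13.3 − (601.4·3.4)·4.4 − 2200·2.9 + 10050 − 6650 = 0 → B_y = 11976.944/13.3 = 900.522 ≈ 900.5 lb.
ΣF_y = 0: A_y + 900.522 − 601.4·3.4 − 2200 = 0 → A_y = 3344 lb.
ΣF_x = 0: no horizontal applied forces, so A_x = 0.

A_x = 0, A_y = 3344 lb, B_y = 900.5 lb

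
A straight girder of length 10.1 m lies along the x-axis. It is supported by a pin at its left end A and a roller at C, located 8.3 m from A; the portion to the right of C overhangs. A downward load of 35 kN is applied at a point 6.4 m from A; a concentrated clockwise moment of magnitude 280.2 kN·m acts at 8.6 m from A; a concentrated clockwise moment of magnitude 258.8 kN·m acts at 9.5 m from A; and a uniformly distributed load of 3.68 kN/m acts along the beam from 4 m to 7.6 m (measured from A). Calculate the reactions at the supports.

A_x = 0, A_y = -52.94 kN, C_y = 101.2 kN

Resultant of the distributed load: 3.68 × 3.6 = 13.248 kN at 5.8 m from A.
ΣM about A: C_y·8.3 − 35·6.4 − 280.2 − 258.8 − (3.68·3.6)·5.8 = 0 → C_y = 839.8384/8.3 = 101.185 ≈ 101.2 kN.
ΣF_y = 0: A_y + 101.185 − 35 − 3.68·3.6 = 0 → A_y = -52.94 kN.
ΣF_x = 0: no horizontal applied forces, so A_x = 0.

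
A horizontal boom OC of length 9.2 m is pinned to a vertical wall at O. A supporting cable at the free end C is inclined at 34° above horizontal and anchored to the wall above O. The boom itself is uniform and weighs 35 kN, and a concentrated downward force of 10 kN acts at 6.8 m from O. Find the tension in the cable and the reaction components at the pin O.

T = 44.51 kN, O_x = 36.90 kN, O_y = 20.11 kN

ΣM about O: T·sin34°·9.2 − 35·4.6 − 10·6.8 = 0 → T = 229/(9.2·0.559193) = 44.5129 ≈ 44.51 kN.
ΣF_x = 0: O_x − T·cos34° = 0 → O_x = 44.5129 × 0.829038 = 36.90 kN.
ΣF_y = 0: O_y + T·sin34° − 35 − 10 = 0 → O_y = 45 − 44.5129 × 0.559193 = 20.11 kN.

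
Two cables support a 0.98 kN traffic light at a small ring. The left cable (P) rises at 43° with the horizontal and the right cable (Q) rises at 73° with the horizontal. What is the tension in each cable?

T_P = 0.3188 kN, T_Q = 0.7974 kN

ΣF_x = 0: −T_P·cos43° + T_Q·cos73° = 0 → T_Q = 2.50145·T_P.
ΣF_y = 0: T_P·sin43° + T_Q·sin73° = 0.98.
Substitute: T_P·(0.681998 + 2.50145·0.956305) = 0.98 → T_P = 0.318788 ≈ 0.3188 kN.
Then T_Q = 2.50145 × 0.318788 = 0.7974 kN.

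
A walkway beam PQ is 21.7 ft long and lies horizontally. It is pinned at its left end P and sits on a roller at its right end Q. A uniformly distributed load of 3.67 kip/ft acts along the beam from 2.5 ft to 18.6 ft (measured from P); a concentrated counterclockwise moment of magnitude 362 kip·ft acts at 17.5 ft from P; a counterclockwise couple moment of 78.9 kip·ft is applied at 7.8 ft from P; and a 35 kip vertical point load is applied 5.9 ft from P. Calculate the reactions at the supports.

P_x = 0, P_y = 76.16 kip, Q_y = 17.92 kip

Resultant of the distributed load: 3.67 × 16.1 = 59.087 kip at 10.55 ft from P.
Taking moments about P: Q_y·21.7 − (3.67·16.1)·10.55 + 362 + 78.9 − 35·5.9 = 0 → Q_y = 388.96785/21.7 = 17.9248 ≈ 17.92 kip.
ΣF_y = 0: P_y + 17.9248 − 3.67·16.1 − 35 = 0 → P_y = 76.16 kip.
ΣF_x = 0: no horizontal applied forces, so P_x = 0.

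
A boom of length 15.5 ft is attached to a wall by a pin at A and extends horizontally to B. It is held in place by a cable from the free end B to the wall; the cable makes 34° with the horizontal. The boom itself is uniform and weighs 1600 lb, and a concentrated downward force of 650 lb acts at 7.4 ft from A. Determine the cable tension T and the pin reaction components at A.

ΣM about A: T·sin34°·15.5 − 1600·7.75 − 650·7.4 = 0 → T = 17210/(15.5·0.559193) = 1985.58 ≈ 1986 lb.
ΣF_x = 0: A_x − T·cos34° = 0 → A_x = 1985.58 × 0.829038 = 1646 lb.
ΣF_y = 0: A_y + T·sin34° − 1600 − 650 = 0 → A_y = 2250 − 1985.58 × 0.559193 = 1140 lb.

T = 1986 lb, A_x = 1646 lb, A_y = 1140 lb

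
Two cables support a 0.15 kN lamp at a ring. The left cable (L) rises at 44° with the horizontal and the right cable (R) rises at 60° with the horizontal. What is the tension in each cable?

ΣF_x = 0: −T_L·cos44° + T_R·cos60° = 0 → T_R = 1.43868·T_L.
ΣF_y = 0: T_L·sin44° + T_R·sin60° = 0.15.
Substitute: T_L·(0.694658 + 1.43868·0.866025) = 0.15 → T_L = 0.077296 ≈ 0.07730 kN.
Then T_R = 1.43868 × 0.077296 = 0.1112 kN.

T_L = 0.07730 kN, T_R = 0.1112 kN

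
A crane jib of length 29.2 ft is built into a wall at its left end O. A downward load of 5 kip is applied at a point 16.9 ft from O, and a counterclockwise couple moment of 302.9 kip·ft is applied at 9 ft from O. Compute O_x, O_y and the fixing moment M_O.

O_x = 0, O_y = 5.000 kip, M_O = -218.4 kip·ft

ΣF_x = 0: O_x = 0.
ΣF_y = 0: O_y − 5 = 0 → O_y = 5.000 kip.
ΣM about O: M_O − 5·16.9 + 302.9 = 0 → M_O = -218.4 kip·ft.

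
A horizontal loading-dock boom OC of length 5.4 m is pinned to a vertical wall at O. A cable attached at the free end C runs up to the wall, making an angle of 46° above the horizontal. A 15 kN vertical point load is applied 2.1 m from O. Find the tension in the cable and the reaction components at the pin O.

ΣM about O: T·sin46°·5.4 − 15·2.1 = 0 → T = 31.5/(5.4·0.71934) = 8.10929 ≈ 8.109 kN.
ΣF_x = 0: O_x − T·cos46° = 0 → O_x = 8.10929 × 0.694658 = 5.633 kN.
ΣF_y = 0: O_y + T·sin46° − 15 = 0 → O_y = 15 − 8.10929 × 0.71934 = 9.167 kN.

T = 8.109 kN, O_x = 5.633 kN, O_y = 9.167 kN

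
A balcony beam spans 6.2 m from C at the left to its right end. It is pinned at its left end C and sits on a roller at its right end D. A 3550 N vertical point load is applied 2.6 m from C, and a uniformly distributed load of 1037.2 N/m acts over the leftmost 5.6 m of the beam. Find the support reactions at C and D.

C_x = 0, C_y = 5246 N, D_y = 4112 N

Resultant of the distributed load: 1037.2 × 5.6 = 5808.32 N at 2.8 m from C.
ΣM about C: D_y·6.2 − 3550·2.6 − (1037.2·5.6)·2.8 = 0 → D_y = 25493.296/6.2 = 4111.82 ≈ 4112 N.
ΣF_y = 0: C_y + 4111.82 − 3550 − 1037.2·5.6 = 0 → C_y = 5246 N.
ΣF_x = 0: no horizontal applied forces, so C_x = 0.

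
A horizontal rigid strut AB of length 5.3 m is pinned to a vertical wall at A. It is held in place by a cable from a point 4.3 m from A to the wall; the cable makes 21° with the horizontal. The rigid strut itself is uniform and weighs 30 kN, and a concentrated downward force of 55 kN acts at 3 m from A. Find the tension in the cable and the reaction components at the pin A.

T = 158.7 kN, A_x = 148.1 kN, A_y = 28.14 kN

ΣM about A: T·sin21°·4.3 − 30·2.65 − 55·3 = 0 → T = 244.5/(4.3·0.358368) = 158.665 ≈ 158.7 kN.
ΣF_x = 0: A_x − T·cos21° = 0 → A_x = 158.665 × 0.93358 = 148.1 kN.
ΣF_y = 0: A_y + T·sin21° − 30 − 55 = 0 → A_y = 85 − 158.665 × 0.358368 = 28.14 kN.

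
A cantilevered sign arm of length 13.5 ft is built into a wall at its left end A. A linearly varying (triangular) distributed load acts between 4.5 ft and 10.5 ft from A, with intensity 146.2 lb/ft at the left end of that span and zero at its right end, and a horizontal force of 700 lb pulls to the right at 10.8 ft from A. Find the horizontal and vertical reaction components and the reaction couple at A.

Resultant of the triangular load: ½ × 146.2 × 6 = 438.6 lb, acting at 6.5 ft from A (one-third of the span from the peak).
ΣF_x = 0: A_x + 700 = 0 → A_x = -700.0 lb.
ΣF_y = 0: A_y − ½·146.2·6 = 0 → A_y = 438.6 lb.
ΣM about A: M_A − (½·146.2·6)·6.5 = 0 → M_A = 2851 lb·ft.

A_x = -700.0 lb, A_y = 438.6 lb, M_A = 2851 lb·ft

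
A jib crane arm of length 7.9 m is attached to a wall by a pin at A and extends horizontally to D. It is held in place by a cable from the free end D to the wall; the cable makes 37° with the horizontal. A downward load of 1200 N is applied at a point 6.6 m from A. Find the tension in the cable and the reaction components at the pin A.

T = 1666 N, A_x = 1330 N, A_y = 197.5 N

ΣM about A: T·sin37°·7.9 − 1200·6.6 = 0 → T = 7920/(7.9·0.601815) = 1665.85 ≈ 1666 N.
ΣF_x = 0: A_x − T·cos37° = 0 → A_x = 1665.85 × 0.798636 = 1330 N.
ΣF_y = 0: A_y + T·sin37° − 1200 = 0 → A_y = 1200 − 1665.85 × 0.601815 = 197.5 N.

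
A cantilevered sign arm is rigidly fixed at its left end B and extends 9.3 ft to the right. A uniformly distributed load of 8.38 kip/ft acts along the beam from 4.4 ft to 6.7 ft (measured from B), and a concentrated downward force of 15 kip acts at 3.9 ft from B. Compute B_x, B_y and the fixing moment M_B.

B_x = 0, B_y = 34.27 kip, M_B = 165.5 kip·ft

Resultant of the distributed load: 8.38 × 2.3 = 19.274 kip at 5.55 ft from B.
ΣF_x = 0: B_x = 0.
ΣF_y = 0: B_y − 8.38·2.3 − 15 = 0 → B_y = 34.27 kip.
ΣM about B: M_B − (8.38·2.3)·5.55 − 15·3.9 = 0 → M_B = 165.5 kip·ft.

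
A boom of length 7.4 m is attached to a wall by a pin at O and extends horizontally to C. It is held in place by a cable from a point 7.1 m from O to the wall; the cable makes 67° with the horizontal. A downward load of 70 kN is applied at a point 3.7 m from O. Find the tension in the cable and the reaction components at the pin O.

ΣM about O: T·sin67°·7.1 − 70·3.7 = 0 → T = 259/(7.1·0.920505) = 39.6292 ≈ 39.63 kN.
ΣF_x = 0: O_x − T·cos67° = 0 → O_x = 39.6292 × 0.390731 = 15.48 kN.
ΣF_y = 0: O_y + T·sin67° − 70 = 0 → O_y = 70 − 39.6292 × 0.920505 = 33.52 kN.

T = 39.63 kN, O_x = 15.48 kN, O_y = 33.52 kN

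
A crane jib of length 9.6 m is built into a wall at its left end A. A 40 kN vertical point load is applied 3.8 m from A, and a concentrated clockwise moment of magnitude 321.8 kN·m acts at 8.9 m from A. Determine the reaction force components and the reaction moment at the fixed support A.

A_x = 0, A_y = 40.00 kN, M_A = 473.8 kN·m

ΣF_x = 0: A_x = 0.
ΣF_y = 0: A_y − 40 = 0 → A_y = 40.00 kN.
ΣM about A: M_A − 40·3.8 − 321.8 = 0 → M_A = 473.8 kN·m.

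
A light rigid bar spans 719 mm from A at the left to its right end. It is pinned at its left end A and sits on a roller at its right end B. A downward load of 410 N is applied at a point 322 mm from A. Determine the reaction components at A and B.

A_x = 0, A_y = 226.4 N, B_y = 183.6 N

ΣM about A: B_y·719 − 410·322 = 0 → B_y = 132020/719 = 183.616 ≈ 183.6 N.
ΣF_y = 0: A_y + 183.616 − 410 = 0 → A_y = 226.4 N.
ΣF_x = 0: no horizontal applied forces, so A_x = 0.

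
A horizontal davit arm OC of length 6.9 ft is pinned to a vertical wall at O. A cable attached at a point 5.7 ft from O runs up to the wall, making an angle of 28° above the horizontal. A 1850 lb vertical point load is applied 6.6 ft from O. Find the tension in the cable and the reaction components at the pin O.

ΣM about O: T·sin28°·5.7 − 1850·6.6 = 0 → T = 12210/(5.7·0.469472) = 4562.8 ≈ 4563 lb.
ΣF_x = 0: O_x − T·cos28° = 0 → O_x = 4562.8 × 0.882948 = 4029 lb.
ΣF_y = 0: O_y + T·sin28° − 1850 = 0 → O_y = 1850 − 4562.8 × 0.469472 = -292.1 lb.

T = 4563 lb, O_x = 4029 lb, O_y = -292.1 lb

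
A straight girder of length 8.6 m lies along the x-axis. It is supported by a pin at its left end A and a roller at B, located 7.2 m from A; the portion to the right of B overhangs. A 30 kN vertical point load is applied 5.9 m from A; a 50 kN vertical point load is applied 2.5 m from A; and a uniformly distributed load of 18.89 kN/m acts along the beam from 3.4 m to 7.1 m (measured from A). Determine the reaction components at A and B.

Resultant of the distributed load: 18.89 × 3.7 = 69.893 kN at 5.25 m from A.
Moments about A: B_y·7.2 − 30·5.9 − 50·2.5 − (18.89·3.7)·5.25 = 0 → B_y = 668.93825/7.2 = 92.9081 ≈ 92.91 kN.
ΣF_y = 0: A_y + 92.9081 − 30 − 50 − 18.89·3.7 = 0 → A_y = 56.98 kN.
ΣF_x = 0: no horizontal applied forces, so A_x = 0.

A_x = 0, A_y = 56.98 kN, B_y = 92.91 kN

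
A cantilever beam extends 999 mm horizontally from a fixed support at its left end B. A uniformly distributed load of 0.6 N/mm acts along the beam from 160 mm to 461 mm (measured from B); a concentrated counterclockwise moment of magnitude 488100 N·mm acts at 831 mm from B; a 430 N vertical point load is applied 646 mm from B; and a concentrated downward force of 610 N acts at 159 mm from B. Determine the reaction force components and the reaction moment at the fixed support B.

B_x = 0, B_y = 1221 N, M_B = -57250 N·mm

Resultant of the distributed load: 0.6 × 301 = 180.6 N at 310.5 mm from B.
ΣF_x = 0: B_x = 0.
ΣF_y = 0: B_y − 0.6·301 − 430 − 610 = 0 → B_y = 1221 N.
ΣM about B: M_B − (0.6·301)·310.5 + 488100 − 430·646 − 610·159 = 0 → M_B = -57250 N·mm.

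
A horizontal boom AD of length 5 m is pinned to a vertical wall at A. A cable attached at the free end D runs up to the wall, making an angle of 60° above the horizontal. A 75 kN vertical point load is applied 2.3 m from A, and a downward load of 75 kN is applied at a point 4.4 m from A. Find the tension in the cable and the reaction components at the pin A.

T = 116.0 kN, A_x = 58.02 kN, A_y = 49.50 kN

ΣM about A: T·sin60°·5 − 75·2.3 − 75·4.4 = 0 → T = 502.5/(5·0.866025) = 116.047 ≈ 116.0 kN.
ΣF_x = 0: A_x − T·cos60° = 0 → A_x = 116.047 × 0.5 = 58.02 kN.
ΣF_y = 0: A_y + T·sin60° − 75 − 75 = 0 → A_y = 150 − 116.047 × 0.866025 = 49.50 kN.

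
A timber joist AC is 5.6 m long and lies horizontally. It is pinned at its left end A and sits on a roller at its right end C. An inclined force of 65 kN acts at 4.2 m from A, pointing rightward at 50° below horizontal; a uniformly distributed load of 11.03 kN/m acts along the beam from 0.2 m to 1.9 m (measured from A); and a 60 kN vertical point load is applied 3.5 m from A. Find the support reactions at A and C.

A_x = -41.78 kN, A_y = 50.18 kN, C_y = 78.36 kN

Resultant of the distributed load: 11.03 × 1.7 = 18.751 kN at 1.05 m from A.
ΣM about A: C_y·5.6 − 65·sin50°·4.2 − (11.03·1.7)·1.05 − 60·3.5 = 0 → C_y = 438.819/5.6 = 78.3605 ≈ 78.36 kN.
ΣF_y = 0: A_y + 78.3605 − 65·sin50° − 11.03·1.7 − 60 = 0 → A_y = 50.18 kN.
ΣF_x = 0: A_x + 65·cos50° = 0 → A_x = -41.78 kN.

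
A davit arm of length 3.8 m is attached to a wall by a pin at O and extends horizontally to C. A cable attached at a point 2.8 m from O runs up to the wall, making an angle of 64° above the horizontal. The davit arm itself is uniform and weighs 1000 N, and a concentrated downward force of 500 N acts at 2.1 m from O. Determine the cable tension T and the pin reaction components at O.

T = 1172 N, O_x = 513.9 N, O_y = 446.4 N

ΣM about O: T·sin64°·2.8 − 1000·1.9 − 500·2.1 = 0 → T = 2950/(2.8·0.898794) = 1172.21 ≈ 1172 N.
ΣF_x = 0: O_x − T·cos64° = 0 → O_x = 1172.21 × 0.438371 = 513.9 N.
ΣF_y = 0: O_y + T·sin64° − 1000 − 500 = 0 → O_y = 1500 − 1172.21 × 0.898794 = 446.4 N.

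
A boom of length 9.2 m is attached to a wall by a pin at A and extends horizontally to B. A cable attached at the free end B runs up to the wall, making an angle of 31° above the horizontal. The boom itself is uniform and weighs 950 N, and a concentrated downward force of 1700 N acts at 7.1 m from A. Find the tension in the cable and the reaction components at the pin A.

T = 3470 N, A_x = 2974 N, A_y = 863.0 N

ΣM about A: T·sin31°·9.2 − 950·4.6 − 1700·7.1 = 0 → T = 16440/(9.2·0.515038) = 3469.56 ≈ 3470 N.
ΣF_x = 0: A_x − T·cos31° = 0 → A_x = 3469.56 × 0.857167 = 2974 N.
ΣF_y = 0: A_y + T·sin31° − 950 − 1700 = 0 → A_y = 2650 − 3469.56 × 0.515038 = 863.0 N.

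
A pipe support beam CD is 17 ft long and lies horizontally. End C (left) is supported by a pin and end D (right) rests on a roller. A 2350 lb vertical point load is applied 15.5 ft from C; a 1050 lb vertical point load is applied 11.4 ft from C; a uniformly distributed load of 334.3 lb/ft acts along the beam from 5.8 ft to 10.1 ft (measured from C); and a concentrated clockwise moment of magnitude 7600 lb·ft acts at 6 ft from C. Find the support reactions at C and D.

Resultant of the distributed load: 334.3 × 4.3 = 1437.49 lb at 7.95 ft from C.
Moments about C: D_y·17 − 2350·15.5 − 1050·11.4 − (334.3·4.3)·7.95 − 7600 = 0 → D_y = 67423.0455/17 = 3966.06 ≈ 3966 lb.
ΣF_y = 0: C_y + 3966.06 − 2350 − 1050 − 334.3·4.3 = 0 → C_y = 871.4 lb.
ΣF_x = 0: no horizontal applied forces, so C_x = 0.

C_x = 0, C_y = 871.4 lb, D_y = 3966 lb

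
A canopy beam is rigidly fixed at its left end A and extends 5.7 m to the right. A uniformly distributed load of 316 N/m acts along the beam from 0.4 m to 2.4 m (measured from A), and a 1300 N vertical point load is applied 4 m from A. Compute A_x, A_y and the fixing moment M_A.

A_x = 0, A_y = 1932 N, M_A = 6085 N·m

Resultant of the distributed load: 316 × 2 = 632 N at 1.4 m from A.
ΣF_x = 0: A_x = 0.
ΣF_y = 0: A_y − 316·2 − 1300 = 0 → A_y = 1932 N.
ΣM about A: M_A − (316·2)·1.4 − 1300·4 = 0 → M_A = 6085 N·m.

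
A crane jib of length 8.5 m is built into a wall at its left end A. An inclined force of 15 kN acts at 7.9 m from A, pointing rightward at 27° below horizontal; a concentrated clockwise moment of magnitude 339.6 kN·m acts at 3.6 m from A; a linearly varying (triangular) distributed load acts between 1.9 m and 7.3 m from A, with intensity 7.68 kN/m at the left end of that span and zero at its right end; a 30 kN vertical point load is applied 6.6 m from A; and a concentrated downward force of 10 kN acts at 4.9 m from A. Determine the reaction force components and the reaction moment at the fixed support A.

A_x = -13.37 kN, A_y = 67.55 kN, M_A = 717.1 kN·m

Resultant of the triangular load: ½ × 7.68 × 5.4 = 20.736 kN, acting at 3.7 m from A (one-third of the span from the peak).
ΣF_x = 0: A_x + 15·cos27° = 0 → A_x = -13.37 kN.
ΣF_y = 0: A_y − 15·sin27° − ½·7.68·5.4 − 30 − 10 = 0 → A_y = 67.55 kN.
ΣM about A: M_A − 15·sin27°·7.9 − 339.6 − (½·7.68·5.4)·3.7 − 30·6.6 − 10·4.9 = 0 → M_A = 717.1 kN·m.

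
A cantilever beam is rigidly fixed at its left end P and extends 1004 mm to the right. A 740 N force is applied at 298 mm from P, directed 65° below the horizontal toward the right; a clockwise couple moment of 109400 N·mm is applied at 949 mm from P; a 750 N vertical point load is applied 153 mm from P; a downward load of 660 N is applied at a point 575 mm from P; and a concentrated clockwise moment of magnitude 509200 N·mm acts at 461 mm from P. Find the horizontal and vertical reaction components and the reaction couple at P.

ΣF_x = 0: P_x + 740·cos65° = 0 → P_x = -312.7 N.
ΣF_y = 0: P_y − 740·sin65° − 750 − 660 = 0 → P_y = 2081 N.
ΣM about P: M_P − 740·sin65°·298 − 109400 − 750·153 − 660·575 − 509200 = 0 → M_P = 1313000 N·mm.

P_x = -312.7 N, P_y = 2081 N, M_P = 1313000 N·mm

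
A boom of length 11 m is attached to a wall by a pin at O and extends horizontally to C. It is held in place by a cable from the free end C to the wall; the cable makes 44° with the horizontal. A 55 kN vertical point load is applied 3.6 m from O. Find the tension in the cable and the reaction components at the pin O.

T = 25.91 kN, O_x = 18.64 kN, O_y = 37.00 kN

ΣM about O: T·sin44°·11 − 55·3.6 = 0 → T = 198/(11·0.694658) = 25.912 ≈ 25.91 kN.
ΣF_x = 0: O_x − T·cos44° = 0 → O_x = 25.912 × 0.71934 = 18.64 kN.
ΣF_y = 0: O_y + T·sin44° − 55 = 0 → O_y = 55 − 25.912 × 0.694658 = 37.00 kN.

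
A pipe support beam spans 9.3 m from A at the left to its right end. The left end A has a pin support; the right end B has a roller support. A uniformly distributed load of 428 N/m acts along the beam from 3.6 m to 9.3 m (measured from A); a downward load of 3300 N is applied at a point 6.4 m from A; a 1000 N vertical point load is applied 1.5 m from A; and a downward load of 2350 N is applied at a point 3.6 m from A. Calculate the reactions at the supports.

A_x = 0, A_y = 4056 N, B_y = 5034 N

Resultant of the distributed load: 428 × 5.7 = 2439.6 N at 6.45 m from A.
Taking moments about A: B_y·9.3 − (428·5.7)·6.45 − 3300·6.4 − 1000·1.5 − 2350·3.6 = 0 → B_y = 46815.42/9.3 = 5033.92 ≈ 5034 N.
ΣF_y = 0: A_y + 5033.92 − 428·5.7 − 3300 − 1000 − 2350 = 0 → A_y = 4056 N.
ΣF_x = 0: no horizontal applied forces, so A_x = 0.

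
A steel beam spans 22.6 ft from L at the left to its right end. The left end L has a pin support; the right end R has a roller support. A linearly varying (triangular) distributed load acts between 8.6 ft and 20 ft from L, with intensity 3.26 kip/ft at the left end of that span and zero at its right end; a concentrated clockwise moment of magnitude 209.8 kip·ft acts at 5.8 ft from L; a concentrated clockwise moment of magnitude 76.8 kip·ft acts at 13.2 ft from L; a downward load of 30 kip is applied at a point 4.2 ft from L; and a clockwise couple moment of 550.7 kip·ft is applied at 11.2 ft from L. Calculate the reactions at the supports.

L_x = 0, L_y = -4.237 kip, R_y = 52.82 kip

Resultant of the triangular load: ½ × 3.26 × 11.4 = 18.582 kip, acting at 12.4 ft from L (one-third of the span from the peak).
Taking moments about L: R_y·22.6 − (½·3.26·11.4)·12.4 − 209.8 − 76.8 − 30·4.2 − 550.7 = 0 → R_y = 1193.7168/22.6 = 52.8193 ≈ 52.82 kip.
ΣF_y = 0: L_y + 52.8193 − ½·3.26·11.4 − 30 = 0 → L_y = -4.237 kip.
ΣF_x = 0: no horizontal applied forces, so L_x = 0.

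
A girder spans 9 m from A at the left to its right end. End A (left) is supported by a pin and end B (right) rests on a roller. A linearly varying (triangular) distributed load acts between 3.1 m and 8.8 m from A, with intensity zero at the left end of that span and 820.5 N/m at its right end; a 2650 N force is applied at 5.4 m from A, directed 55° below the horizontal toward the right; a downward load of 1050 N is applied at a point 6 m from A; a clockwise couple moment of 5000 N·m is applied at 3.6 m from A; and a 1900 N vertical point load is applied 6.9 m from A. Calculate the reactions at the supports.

Resultant of the triangular load: ½ × 820.5 × 5.7 = 2338.425 N, acting at 6.9 m from A (one-third of the span from the peak).
ΣM about A: B_y·9 − (½·820.5·5.7)·6.9 − 2650·sin55°·5.4 − 1050·6 − 5000 − 1900·6.9 = 0 → B_y = 52267.2/9 = 5807.47 ≈ 5807 N.
ΣF_y = 0: A_y + 5807.47 − ½·820.5·5.7 − 2650·sin55° − 1050 − 1900 = 0 → A_y = 1652 N.
ΣF_x = 0: A_x + 2650·cos55° = 0 → A_x = -1520 N.

A_x = -1520 N, A_y = 1652 N, B_y = 5807 N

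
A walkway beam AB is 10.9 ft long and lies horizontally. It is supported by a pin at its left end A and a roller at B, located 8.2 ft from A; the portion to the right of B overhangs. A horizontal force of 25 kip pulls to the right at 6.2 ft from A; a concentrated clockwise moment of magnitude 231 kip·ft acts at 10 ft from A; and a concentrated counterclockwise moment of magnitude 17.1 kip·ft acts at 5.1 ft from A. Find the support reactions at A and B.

A_x = -25.00 kip, A_y = -26.09 kip, B_y = 26.09 kip

ΣM about A: B_y·8.2 − 231 + 17.1 = 0 → B_y = 213.9/8.2 = 26.0854 ≈ 26.09 kip.
ΣF_y = 0: A_y + 26.0854  = 0 → A_y = -26.09 kip.
ΣF_x = 0: A_x + 25 = 0 → A_x = -25.00 kip.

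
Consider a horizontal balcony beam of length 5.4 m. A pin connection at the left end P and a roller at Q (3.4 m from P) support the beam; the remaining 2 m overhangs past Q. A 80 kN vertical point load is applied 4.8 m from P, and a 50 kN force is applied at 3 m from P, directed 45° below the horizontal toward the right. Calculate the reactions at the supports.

Moments about P: Q_y·3.4 − 80·4.8 − 50·sin45°·3 = 0 → Q_y = 490.066/3.4 = 144.137 ≈ 144.1 kN.
ΣF_y = 0: P_y + 144.137 − 80 − 50·sin45° = 0 → P_y = -28.78 kN.
ΣF_x = 0: P_x + 50·cos45° = 0 → P_x = -35.36 kN.

P_x = -35.36 kN, P_y = -28.78 kN, Q_y = 144.1 kN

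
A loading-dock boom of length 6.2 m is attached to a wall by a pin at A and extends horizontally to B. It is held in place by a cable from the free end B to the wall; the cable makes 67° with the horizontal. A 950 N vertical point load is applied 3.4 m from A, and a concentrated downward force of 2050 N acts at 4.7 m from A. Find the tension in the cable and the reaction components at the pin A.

T = 2254 N, A_x = 880.8 N, A_y = 925.0 N

ΣM about A: T·sin67°·6.2 − 950·3.4 − 2050·4.7 = 0 → T = 12865/(6.2·0.920505) = 2254.2 ≈ 2254 N.
ΣF_x = 0: A_x − T·cos67° = 0 → A_x = 2254.2 × 0.390731 = 880.8 N.
ΣF_y = 0: A_y + T·sin67° − 950 − 2050 = 0 → A_y = 3000 − 2254.2 × 0.920505 = 925.0 N.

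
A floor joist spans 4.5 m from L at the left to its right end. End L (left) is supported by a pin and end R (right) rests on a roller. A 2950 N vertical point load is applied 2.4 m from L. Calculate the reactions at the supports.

Taking moments about L: R_y·4.5 − 2950·2.4 = 0 → R_y = 7080/4.5 = 1573.33 ≈ 1573 N.
ΣF_y = 0: L_y + 1573.33 − 2950 = 0 → L_y = 1377 N.
ΣF_x = 0: no horizontal applied forces, so L_x = 0.

L_x = 0, L_y = 1377 N, R_y = 1573 N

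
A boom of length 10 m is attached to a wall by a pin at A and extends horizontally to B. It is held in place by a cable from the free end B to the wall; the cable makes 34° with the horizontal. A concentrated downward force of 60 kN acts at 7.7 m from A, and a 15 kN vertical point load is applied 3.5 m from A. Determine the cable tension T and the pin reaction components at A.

ΣM about A: T·sin34°·10 − 60·7.7 − 15·3.5 = 0 → T = 514.5/(10·0.559193) = 92.0076 ≈ 92.01 kN.
ΣF_x = 0: A_x − T·cos34° = 0 → A_x = 92.0076 × 0.829038 = 76.28 kN.
ΣF_y = 0: A_y + T·sin34° − 60 − 15 = 0 → A_y = 75 − 92.0076 × 0.559193 = 23.55 kN.

T = 92.01 kN, A_x = 76.28 kN, A_y = 23.55 kN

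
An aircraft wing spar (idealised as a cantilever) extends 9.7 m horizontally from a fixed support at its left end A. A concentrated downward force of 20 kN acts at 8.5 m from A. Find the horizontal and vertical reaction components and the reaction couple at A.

A_x = 0, A_y = 20.00 kN, M_A = 170.0 kN·m

ΣF_x = 0: A_x = 0.
ΣF_y = 0: A_y − 20 = 0 → A_y = 20.00 kN.
ΣM about A: M_A − 20·8.5 = 0 → M_A = 170.0 kN·m.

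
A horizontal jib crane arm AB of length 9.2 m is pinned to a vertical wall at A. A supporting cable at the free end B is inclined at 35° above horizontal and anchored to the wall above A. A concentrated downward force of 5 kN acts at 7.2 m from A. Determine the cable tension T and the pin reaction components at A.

ΣM about A: T·sin35°·9.2 − 5·7.2 = 0 → T = 36/(9.2·0.573576) = 6.82219 ≈ 6.822 kN.
ΣF_x = 0: A_x − T·cos35° = 0 → A_x = 6.82219 × 0.819152 = 5.588 kN.
ΣF_y = 0: A_y + T·sin35° − 5 = 0 → A_y = 5 − 6.82219 × 0.573576 = 1.087 kN.

T = 6.822 kN, A_x = 5.588 kN, A_y = 1.087 kN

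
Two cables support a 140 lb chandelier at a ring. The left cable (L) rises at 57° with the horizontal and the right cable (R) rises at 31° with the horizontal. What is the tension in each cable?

T_L = 120.1 lb, T_R = 76.30 lb

ΣF_x = 0: −T_L·cos57° + T_R·cos31° = 0 → T_R = 0.635394·T_L.
ΣF_y = 0: T_L·sin57° + T_R·sin31° = 140.
Substitute: T_L·(0.838671 + 0.635394·0.515038) = 140 → T_L = 120.077 ≈ 120.1 lb.
Then T_R = 0.635394 × 120.077 = 76.30 lb.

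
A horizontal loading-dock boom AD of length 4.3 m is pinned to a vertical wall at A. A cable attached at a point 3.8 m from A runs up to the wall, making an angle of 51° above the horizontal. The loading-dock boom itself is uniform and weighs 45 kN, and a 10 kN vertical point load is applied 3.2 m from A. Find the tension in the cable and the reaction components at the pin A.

ΣM about A: T·sin51°·3.8 − 45·2.15 − 10·3.2 = 0 → T = 128.75/(3.8·0.777146) = 43.5974 ≈ 43.60 kN.
ΣF_x = 0: A_x − T·cos51° = 0 → A_x = 43.5974 × 0.62932 = 27.44 kN.
ΣF_y = 0: A_y + T·sin51° − 45 − 10 = 0 → A_y = 55 − 43.5974 × 0.777146 = 21.12 kN.

T = 43.60 kN, A_x = 27.44 kN, A_y = 21.12 kN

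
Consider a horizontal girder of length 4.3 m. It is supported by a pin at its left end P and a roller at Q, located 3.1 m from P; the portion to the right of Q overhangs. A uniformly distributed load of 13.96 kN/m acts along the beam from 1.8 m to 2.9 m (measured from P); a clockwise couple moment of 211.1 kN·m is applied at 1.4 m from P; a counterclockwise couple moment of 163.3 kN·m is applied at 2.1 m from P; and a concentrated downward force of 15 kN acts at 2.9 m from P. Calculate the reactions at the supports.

P_x = 0, P_y = -10.74 kN, Q_y = 41.09 kN

Resultant of the distributed load: 13.96 × 1.1 = 15.356 kN at 2.35 m from P.
Taking moments about P: Q_y·3.1 − (13.96·1.1)·2.35 − 211.1 + 163.3 − 15·2.9 = 0 → Q_y = 127.3866/3.1 = 41.0925 ≈ 41.09 kN.
ΣF_y = 0: P_y + 41.0925 − 13.96·1.1 − 15 = 0 → P_y = -10.74 kN.
ΣF_x = 0: no horizontal applied forces, so P_x = 0.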